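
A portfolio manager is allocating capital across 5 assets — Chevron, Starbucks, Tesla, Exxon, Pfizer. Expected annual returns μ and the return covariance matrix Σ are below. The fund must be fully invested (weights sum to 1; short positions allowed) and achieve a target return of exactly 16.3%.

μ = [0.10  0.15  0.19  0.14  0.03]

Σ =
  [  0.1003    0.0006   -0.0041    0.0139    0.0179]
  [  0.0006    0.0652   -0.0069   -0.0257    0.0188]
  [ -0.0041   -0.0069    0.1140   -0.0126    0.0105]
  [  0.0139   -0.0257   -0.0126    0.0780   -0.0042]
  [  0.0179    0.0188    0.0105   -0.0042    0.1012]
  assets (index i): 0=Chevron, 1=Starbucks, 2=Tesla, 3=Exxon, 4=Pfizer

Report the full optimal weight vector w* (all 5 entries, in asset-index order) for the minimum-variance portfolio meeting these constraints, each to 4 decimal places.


0.0719  0.4207  0.2480  0.3437  -0.0843

p=Σ⁻¹μ = [0.7294  4.0662  2.3734  3.3506  -0.6952]
q=Σ⁻¹𝟙 = [6.6309  24.0905  12.5251  21.8064  3.8387]
a=μᵀp=1.582049  b=𝟙ᵀp=9.824488  c=𝟙ᵀq=68.891579  D=ac−b²=12.469327
λ₁=(c·0.163−b)/D = (68.891579·0.163−9.824488)/12.469327 = 0.112664
λ₂=(a−b·0.163)/D = (1.582049−9.824488·0.163)/12.469327 = -0.001551
w* = 0.112664·p + -0.001551·q:
  w_0 = 0.112664·0.7294 + -0.001551·6.6309 = 0.0719  (Chevron)
  w_1 = 0.112664·4.0662 + -0.001551·24.0905 = 0.4207  (Starbucks)
  w_2 = 0.112664·2.3734 + -0.001551·12.5251 = 0.2480  (Tesla)
  w_3 = 0.112664·3.3506 + -0.001551·21.8064 = 0.3437  (Exxon)
  w_4 = 0.112664·-0.6952 + -0.001551·3.8387 = -0.0843  (Pfizer)
Σw_i=1.0000  μᵀw=0.1630
σ²=wᵀΣw=λ₁·μ_p+λ₂ = 0.112664·0.163 + -0.001551 = 0.016813 ≈ 0.0168


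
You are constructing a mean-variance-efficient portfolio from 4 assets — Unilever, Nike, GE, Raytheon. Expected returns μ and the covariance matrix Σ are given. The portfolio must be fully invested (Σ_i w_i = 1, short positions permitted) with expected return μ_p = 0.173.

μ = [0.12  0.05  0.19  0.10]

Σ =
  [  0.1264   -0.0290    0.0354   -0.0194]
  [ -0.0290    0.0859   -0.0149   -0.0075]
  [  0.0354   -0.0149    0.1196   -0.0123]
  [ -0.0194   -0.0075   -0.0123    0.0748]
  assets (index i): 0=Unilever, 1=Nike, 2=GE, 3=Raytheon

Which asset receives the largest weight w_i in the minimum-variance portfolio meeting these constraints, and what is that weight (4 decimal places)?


GE (0.7310)

g=Σ⁻¹μ = [1.1305  1.4269  1.6419  2.0432]
h=Σ⁻¹𝟙 = [12.9095  19.3222  9.0184  20.1375]
a=μᵀg=0.723286  b=𝟙ᵀg=6.242497  c=𝟙ᵀh=61.387663  D=ac−b²=5.432040
λ₁=(c·0.173−b)/D = (61.387663·0.173−6.242497)/5.432040 = 0.805879
λ₂=(a−b·0.173)/D = (0.723286−6.242497·0.173)/5.432040 = -0.065660
w* = 0.805879·g + -0.065660·h:
  w_0 = 0.805879·1.1305 + -0.065660·12.9095 = 0.0634  (Unilever)
  w_1 = 0.805879·1.4269 + -0.065660·19.3222 = -0.1188  (Nike)
  w_2 = 0.805879·1.6419 + -0.065660·9.0184 = 0.7310  (GE)
  w_3 = 0.805879·2.0432 + -0.065660·20.1375 = 0.3243  (Raytheon)
Σw_i=1.0000  μᵀw=0.1730
σ²=wᵀΣw=λ₁·μ_p+λ₂ = 0.805879·0.173 + -0.065660 = 0.073757 ≈ 0.0738


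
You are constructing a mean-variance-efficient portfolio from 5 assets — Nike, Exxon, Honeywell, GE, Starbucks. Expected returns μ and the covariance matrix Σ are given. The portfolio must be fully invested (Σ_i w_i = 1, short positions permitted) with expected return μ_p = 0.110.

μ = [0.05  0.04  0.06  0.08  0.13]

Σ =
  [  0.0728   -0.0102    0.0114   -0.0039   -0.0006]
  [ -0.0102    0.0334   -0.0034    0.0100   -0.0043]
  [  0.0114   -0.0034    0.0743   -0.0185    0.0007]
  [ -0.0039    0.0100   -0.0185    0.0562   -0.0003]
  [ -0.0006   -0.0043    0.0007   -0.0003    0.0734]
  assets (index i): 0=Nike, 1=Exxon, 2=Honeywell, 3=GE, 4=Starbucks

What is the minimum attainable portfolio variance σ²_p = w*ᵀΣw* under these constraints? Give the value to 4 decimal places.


p=Σ⁻¹μ = [0.7948  1.3061  1.1336  1.6293  1.8500]
q=Σ⁻¹𝟙 = [16.8760  33.2272  16.8987  18.6985  15.6237]
a=μᵀp=0.530840  b=𝟙ᵀp=6.713776  c=𝟙ᵀq=101.324096  D=ac−b²=8.712139
λ₁=(c·0.110−b)/D = (101.324096·0.110−6.713776)/8.712139 = 0.508701
λ₂=(a−b·0.110)/D = (0.530840−6.713776·0.110)/8.712139 = -0.023837
w* = 0.508701·p + -0.023837·q:
  w_0 = 0.508701·0.7948 + -0.023837·16.8760 = 0.0020  (Nike)
  w_1 = 0.508701·1.3061 + -0.023837·33.2272 = -0.1276  (Exxon)
  w_2 = 0.508701·1.1336 + -0.023837·16.8987 = 0.1738  (Honeywell)
  w_3 = 0.508701·1.6293 + -0.023837·18.6985 = 0.3831  (GE)
  w_4 = 0.508701·1.8500 + -0.023837·15.6237 = 0.5687  (Starbucks)
Σw_i=1.0000  μᵀw=0.1100
σ²=wᵀΣw=λ₁·μ_p+λ₂ = 0.508701·0.110 + -0.023837 = 0.032120 ≈ 0.0321

0.0321


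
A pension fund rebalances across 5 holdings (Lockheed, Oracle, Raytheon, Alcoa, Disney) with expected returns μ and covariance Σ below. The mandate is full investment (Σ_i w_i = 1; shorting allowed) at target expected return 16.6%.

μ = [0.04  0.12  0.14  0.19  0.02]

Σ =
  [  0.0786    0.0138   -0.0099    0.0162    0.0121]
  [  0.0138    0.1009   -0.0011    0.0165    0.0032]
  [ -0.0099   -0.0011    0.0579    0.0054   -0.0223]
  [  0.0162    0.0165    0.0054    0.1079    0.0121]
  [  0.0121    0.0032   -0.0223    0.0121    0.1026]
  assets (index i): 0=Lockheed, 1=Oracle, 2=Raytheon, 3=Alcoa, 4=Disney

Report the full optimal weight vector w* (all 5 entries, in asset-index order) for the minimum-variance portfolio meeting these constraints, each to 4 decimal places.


x=Σ⁻¹μ = [0.3013  0.9327  2.5594  1.3863  0.5231]
y=Σ⁻¹𝟙 = [11.6699  7.5608  24.0416  3.7072  12.9227]
a=μᵀx=0.756143  b=𝟙ᵀx=5.702724  c=𝟙ᵀy=59.902082  D=ac−b²=12.773483
λ₁=(c·0.166−b)/D = (59.902082·0.166−5.702724)/12.773483 = 0.332018
λ₂=(a−b·0.166)/D = (0.756143−5.702724·0.166)/12.773483 = -0.014914
w* = 0.332018·x + -0.014914·y:
  w_0 = 0.332018·0.3013 + -0.014914·11.6699 = -0.0740  (Lockheed)
  w_1 = 0.332018·0.9327 + -0.014914·7.5608 = 0.1969  (Oracle)
  w_2 = 0.332018·2.5594 + -0.014914·24.0416 = 0.4912  (Raytheon)
  w_3 = 0.332018·1.3863 + -0.014914·3.7072 = 0.4050  (Alcoa)
  w_4 = 0.332018·0.5231 + -0.014914·12.9227 = -0.0191  (Disney)
Σw_i=1.0000  μᵀw=0.1660
σ²=wᵀΣw=λ₁·μ_p+λ₂ = 0.332018·0.166 + -0.014914 = 0.040201 ≈ 0.0402

-0.0740  0.1969  0.4912  0.4050  -0.0191


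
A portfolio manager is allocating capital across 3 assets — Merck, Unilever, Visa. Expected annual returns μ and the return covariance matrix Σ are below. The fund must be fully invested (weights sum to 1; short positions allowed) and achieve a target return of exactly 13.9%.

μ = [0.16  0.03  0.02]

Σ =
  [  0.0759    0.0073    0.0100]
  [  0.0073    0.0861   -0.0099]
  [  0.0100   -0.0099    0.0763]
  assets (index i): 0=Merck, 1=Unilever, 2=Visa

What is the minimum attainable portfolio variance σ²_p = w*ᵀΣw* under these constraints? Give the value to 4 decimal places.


0.0571

u=Σ⁻¹μ = [2.0901  0.1724  0.0106]
v=Σ⁻¹𝟙 = [10.2339  12.2827  13.3586]
a=μᵀu=0.339794  b=𝟙ᵀu=2.273072  c=𝟙ᵀv=35.875180  D=ac−b²=7.023319
λ₁=(c·0.139−b)/D = (35.875180·0.139−2.273072)/7.023319 = 0.386367
λ₂=(a−b·0.139)/D = (0.339794−2.273072·0.139)/7.023319 = 0.003394
w* = 0.386367·u + 0.003394·v:
  w_0 = 0.386367·2.0901 + 0.003394·10.2339 = 0.8423  (Merck)
  w_1 = 0.386367·0.1724 + 0.003394·12.2827 = 0.1083  (Unilever)
  w_2 = 0.386367·0.0106 + 0.003394·13.3586 = 0.0494  (Visa)
Σw_i=1.0000  μᵀw=0.1390
σ²=wᵀΣw=λ₁·μ_p+λ₂ = 0.386367·0.139 + 0.003394 = 0.057099 ≈ 0.0571


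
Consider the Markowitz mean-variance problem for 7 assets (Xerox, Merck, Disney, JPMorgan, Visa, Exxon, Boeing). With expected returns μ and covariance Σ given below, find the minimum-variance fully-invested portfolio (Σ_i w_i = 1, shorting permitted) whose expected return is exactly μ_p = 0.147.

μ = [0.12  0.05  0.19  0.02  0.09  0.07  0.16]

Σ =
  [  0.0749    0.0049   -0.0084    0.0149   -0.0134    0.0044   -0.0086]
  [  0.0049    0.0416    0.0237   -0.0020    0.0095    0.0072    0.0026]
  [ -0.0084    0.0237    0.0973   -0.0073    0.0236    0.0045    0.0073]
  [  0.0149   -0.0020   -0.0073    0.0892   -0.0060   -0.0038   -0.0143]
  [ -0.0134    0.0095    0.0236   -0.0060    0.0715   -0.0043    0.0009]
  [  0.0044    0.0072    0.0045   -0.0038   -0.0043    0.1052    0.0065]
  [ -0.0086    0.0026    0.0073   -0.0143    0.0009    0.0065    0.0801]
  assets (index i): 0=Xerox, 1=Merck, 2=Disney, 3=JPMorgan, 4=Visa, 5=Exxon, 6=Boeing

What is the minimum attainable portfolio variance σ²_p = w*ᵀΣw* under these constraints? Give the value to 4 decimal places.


p=Σ⁻¹μ = [2.1843  -0.5676  1.8482  0.4346  1.1715  0.4671  2.1085]
q=Σ⁻¹𝟙 = [14.0085  15.2525  3.7151  13.2030  14.7558  7.8884  14.7059]
a=μᵀp=1.069093  b=𝟙ᵀp=7.646731  c=𝟙ᵀq=83.529188  D=ac−b²=30.827938
λ₁=(c·0.147−b)/D = (83.529188·0.147−7.646731)/30.827938 = 0.150255
λ₂=(a−b·0.147)/D = (1.069093−7.646731·0.147)/30.827938 = -0.001783
w* = 0.150255·p + -0.001783·q:
  w_0 = 0.150255·2.1843 + -0.001783·14.0085 = 0.3032  (Xerox)
  w_1 = 0.150255·-0.5676 + -0.001783·15.2525 = -0.1125  (Merck)
  w_2 = 0.150255·1.8482 + -0.001783·3.7151 = 0.2711  (Disney)
  w_3 = 0.150255·0.4346 + -0.001783·13.2030 = 0.0418  (JPMorgan)
  w_4 = 0.150255·1.1715 + -0.001783·14.7558 = 0.1497  (Visa)
  w_5 = 0.150255·0.4671 + -0.001783·7.8884 = 0.0561  (Exxon)
  w_6 = 0.150255·2.1085 + -0.001783·14.7059 = 0.2906  (Boeing)
Σw_i=1.0000  μᵀw=0.1470
σ²=wᵀΣw=λ₁·μ_p+λ₂ = 0.150255·0.147 + -0.001783 = 0.020304 ≈ 0.0203

0.0203


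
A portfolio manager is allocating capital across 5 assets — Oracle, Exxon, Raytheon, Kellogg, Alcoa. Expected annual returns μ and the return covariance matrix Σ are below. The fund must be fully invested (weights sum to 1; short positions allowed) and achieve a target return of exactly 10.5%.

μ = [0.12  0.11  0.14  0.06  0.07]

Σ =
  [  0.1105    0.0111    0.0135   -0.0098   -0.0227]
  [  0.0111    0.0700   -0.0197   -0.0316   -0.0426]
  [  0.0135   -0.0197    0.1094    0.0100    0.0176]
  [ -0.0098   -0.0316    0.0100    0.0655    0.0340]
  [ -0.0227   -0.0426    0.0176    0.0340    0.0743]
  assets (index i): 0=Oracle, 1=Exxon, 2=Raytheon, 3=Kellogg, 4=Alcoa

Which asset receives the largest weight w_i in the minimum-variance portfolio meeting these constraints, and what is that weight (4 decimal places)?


p=Σ⁻¹μ = [1.1945  4.0076  1.2974  1.4669  2.6263]
q=Σ⁻¹𝟙 = [11.6971  42.3182  8.6360  20.6446  29.8031]
a=μᵀp=1.037657  b=𝟙ᵀp=10.592578  c=𝟙ᵀq=113.098912  D=ac−b²=5.155118
λ₁=(c·0.105−b)/D = (113.098912·0.105−10.592578)/5.155118 = 0.248842
λ₂=(a−b·0.105)/D = (1.037657−10.592578·0.105)/5.155118 = -0.014464
w* = 0.248842·p + -0.014464·q:
  w_0 = 0.248842·1.1945 + -0.014464·11.6971 = 0.1281  (Oracle)
  w_1 = 0.248842·4.0076 + -0.014464·42.3182 = 0.3852  (Exxon)
  w_2 = 0.248842·1.2974 + -0.014464·8.6360 = 0.1979  (Raytheon)
  w_3 = 0.248842·1.4669 + -0.014464·20.6446 = 0.0664  (Kellogg)
  w_4 = 0.248842·2.6263 + -0.014464·29.8031 = 0.2224  (Alcoa)
Σw_i=1.0000  μᵀw=0.1050
σ²=wᵀΣw=λ₁·μ_p+λ₂ = 0.248842·0.105 + -0.014464 = 0.011664 ≈ 0.0117

Exxon (0.3852)


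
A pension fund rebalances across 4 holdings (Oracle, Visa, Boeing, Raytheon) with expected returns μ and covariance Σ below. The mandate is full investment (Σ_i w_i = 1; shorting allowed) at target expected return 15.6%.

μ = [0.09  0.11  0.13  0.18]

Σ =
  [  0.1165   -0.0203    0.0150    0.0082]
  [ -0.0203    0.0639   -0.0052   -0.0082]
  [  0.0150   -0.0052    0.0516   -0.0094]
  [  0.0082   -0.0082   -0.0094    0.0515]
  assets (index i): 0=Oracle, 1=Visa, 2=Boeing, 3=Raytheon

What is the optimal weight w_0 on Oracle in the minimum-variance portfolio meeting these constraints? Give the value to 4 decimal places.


x=Σ⁻¹μ = [0.4863  2.7341  3.4709  4.4866]
y=Σ⁻¹𝟙 = [7.6841  23.4525  24.3126  26.3658]
a=μᵀx=1.603313  b=𝟙ᵀx=11.177821  c=𝟙ᵀy=81.814952  D=ac−b²=6.231279
λ₁=(c·0.156−b)/D = (81.814952·0.156−11.177821)/6.231279 = 0.254412
λ₂=(a−b·0.156)/D = (1.603313−11.177821·0.156)/6.231279 = -0.022536
w* = 0.254412·x + -0.022536·y:
  w_0 = 0.254412·0.4863 + -0.022536·7.6841 = -0.0495  (Oracle)
  w_1 = 0.254412·2.7341 + -0.022536·23.4525 = 0.1671  (Visa)
  w_2 = 0.254412·3.4709 + -0.022536·24.3126 = 0.3351  (Boeing)
  w_3 = 0.254412·4.4866 + -0.022536·26.3658 = 0.5473  (Raytheon)
Σw_i=1.0000  μᵀw=0.1560
σ²=wᵀΣw=λ₁·μ_p+λ₂ = 0.254412·0.156 + -0.022536 = 0.017152 ≈ 0.0172

-0.0495


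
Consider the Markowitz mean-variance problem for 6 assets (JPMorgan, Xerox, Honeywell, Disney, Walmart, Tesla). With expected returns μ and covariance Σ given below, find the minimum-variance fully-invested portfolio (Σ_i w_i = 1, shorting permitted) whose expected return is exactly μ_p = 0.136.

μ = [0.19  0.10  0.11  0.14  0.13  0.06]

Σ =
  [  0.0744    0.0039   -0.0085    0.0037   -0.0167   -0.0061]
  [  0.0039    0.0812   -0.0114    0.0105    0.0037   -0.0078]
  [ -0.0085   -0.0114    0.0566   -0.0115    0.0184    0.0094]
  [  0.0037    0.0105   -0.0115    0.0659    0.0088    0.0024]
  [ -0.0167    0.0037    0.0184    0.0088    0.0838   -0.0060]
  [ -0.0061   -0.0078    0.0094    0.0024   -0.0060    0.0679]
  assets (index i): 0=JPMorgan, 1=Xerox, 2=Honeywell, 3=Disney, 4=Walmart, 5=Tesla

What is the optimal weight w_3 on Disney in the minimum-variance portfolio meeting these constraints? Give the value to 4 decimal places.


g=Σ⁻¹μ = [3.0786  1.2011  2.4006  1.9477  1.4536  1.0255]
h=Σ⁻¹𝟙 = [17.9030  13.5287  19.9322  13.5613  10.2167  15.5541]
a=μᵀg=1.492270  b=𝟙ᵀg=11.106981  c=𝟙ᵀh=90.695994  D=ac−b²=11.977851
λ₁=(c·0.136−b)/D = (90.695994·0.136−11.106981)/11.977851 = 0.102495
λ₂=(a−b·0.136)/D = (1.492270−11.106981·0.136)/11.977851 = -0.001526
w* = 0.102495·g + -0.001526·h:
  w_0 = 0.102495·3.0786 + -0.001526·17.9030 = 0.2882  (JPMorgan)
  w_1 = 0.102495·1.2011 + -0.001526·13.5287 = 0.1025  (Xerox)
  w_2 = 0.102495·2.4006 + -0.001526·19.9322 = 0.2156  (Honeywell)
  w_3 = 0.102495·1.9477 + -0.001526·13.5613 = 0.1789  (Disney)
  w_4 = 0.102495·1.4536 + -0.001526·10.2167 = 0.1334  (Walmart)
  w_5 = 0.102495·1.0255 + -0.001526·15.5541 = 0.0814  (Tesla)
Σw_i=1.0000  μᵀw=0.1360
σ²=wᵀΣw=λ₁·μ_p+λ₂ = 0.102495·0.136 + -0.001526 = 0.012413 ≈ 0.0124

0.1789


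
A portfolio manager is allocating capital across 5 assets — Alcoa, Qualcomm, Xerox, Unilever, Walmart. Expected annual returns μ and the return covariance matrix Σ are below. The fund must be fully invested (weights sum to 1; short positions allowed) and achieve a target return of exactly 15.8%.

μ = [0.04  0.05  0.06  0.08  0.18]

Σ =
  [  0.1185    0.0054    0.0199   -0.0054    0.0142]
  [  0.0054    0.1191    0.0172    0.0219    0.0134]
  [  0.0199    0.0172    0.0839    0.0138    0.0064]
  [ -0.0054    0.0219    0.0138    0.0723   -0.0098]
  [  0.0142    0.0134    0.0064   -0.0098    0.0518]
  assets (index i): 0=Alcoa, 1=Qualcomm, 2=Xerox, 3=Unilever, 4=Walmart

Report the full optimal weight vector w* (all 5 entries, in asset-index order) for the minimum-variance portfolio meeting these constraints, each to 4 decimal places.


-0.0261  -0.0776  0.0351  0.3153  0.7533

x=Σ⁻¹μ = [-0.0728  -0.3577  0.2317  1.6909  3.8787]
y=Σ⁻¹𝟙 = [5.6769  2.3325  6.1650  14.9768  19.2172]
a=μᵀx=0.826539  b=𝟙ᵀx=5.370836  c=𝟙ᵀy=48.368387  D=ac−b²=11.132473
λ₁=(c·0.158−b)/D = (48.368387·0.158−5.370836)/11.132473 = 0.204031
λ₂=(a−b·0.158)/D = (0.826539−5.370836·0.158)/11.132473 = -0.001981
w* = 0.204031·x + -0.001981·y:
  w_0 = 0.204031·-0.0728 + -0.001981·5.6769 = -0.0261  (Alcoa)
  w_1 = 0.204031·-0.3577 + -0.001981·2.3325 = -0.0776  (Qualcomm)
  w_2 = 0.204031·0.2317 + -0.001981·6.1650 = 0.0351  (Xerox)
  w_3 = 0.204031·1.6909 + -0.001981·14.9768 = 0.3153  (Unilever)
  w_4 = 0.204031·3.8787 + -0.001981·19.2172 = 0.7533  (Walmart)
Σw_i=1.0000  μᵀw=0.1580
σ²=wᵀΣw=λ₁·μ_p+λ₂ = 0.204031·0.158 + -0.001981 = 0.030256 ≈ 0.0303


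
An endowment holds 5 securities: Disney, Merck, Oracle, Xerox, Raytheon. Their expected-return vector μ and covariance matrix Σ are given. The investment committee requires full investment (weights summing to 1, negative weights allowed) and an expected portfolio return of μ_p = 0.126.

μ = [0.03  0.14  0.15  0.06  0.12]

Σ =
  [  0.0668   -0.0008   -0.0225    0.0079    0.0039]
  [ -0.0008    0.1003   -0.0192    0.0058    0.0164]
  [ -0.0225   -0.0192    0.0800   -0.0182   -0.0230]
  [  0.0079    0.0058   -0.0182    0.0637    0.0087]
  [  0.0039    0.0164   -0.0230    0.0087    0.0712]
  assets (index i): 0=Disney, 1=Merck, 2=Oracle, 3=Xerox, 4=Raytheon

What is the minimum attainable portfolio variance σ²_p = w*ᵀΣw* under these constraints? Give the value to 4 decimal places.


0.0147

p=Σ⁻¹μ = [1.3964  1.6560  3.6124  1.3455  2.2300]
q=Σ⁻¹𝟙 = [22.3465  12.1089  30.9590  18.2385  17.8040]
a=μᵀp=1.163922  b=𝟙ᵀp=10.240273  c=𝟙ᵀq=101.456801  D=ac−b²=13.224611
λ₁=(c·0.126−b)/D = (101.456801·0.126−10.240273)/13.224611 = 0.192314
λ₂=(a−b·0.126)/D = (1.163922−10.240273·0.126)/13.224611 = -0.009554
w* = 0.192314·p + -0.009554·q:
  w_0 = 0.192314·1.3964 + -0.009554·22.3465 = 0.0550  (Disney)
  w_1 = 0.192314·1.6560 + -0.009554·12.1089 = 0.2028  (Merck)
  w_2 = 0.192314·3.6124 + -0.009554·30.9590 = 0.3989  (Oracle)
  w_3 = 0.192314·1.3455 + -0.009554·18.2385 = 0.0845  (Xerox)
  w_4 = 0.192314·2.2300 + -0.009554·17.8040 = 0.2588  (Raytheon)
Σw_i=1.0000  μᵀw=0.1260
σ²=wᵀΣw=λ₁·μ_p+λ₂ = 0.192314·0.126 + -0.009554 = 0.014677 ≈ 0.0147


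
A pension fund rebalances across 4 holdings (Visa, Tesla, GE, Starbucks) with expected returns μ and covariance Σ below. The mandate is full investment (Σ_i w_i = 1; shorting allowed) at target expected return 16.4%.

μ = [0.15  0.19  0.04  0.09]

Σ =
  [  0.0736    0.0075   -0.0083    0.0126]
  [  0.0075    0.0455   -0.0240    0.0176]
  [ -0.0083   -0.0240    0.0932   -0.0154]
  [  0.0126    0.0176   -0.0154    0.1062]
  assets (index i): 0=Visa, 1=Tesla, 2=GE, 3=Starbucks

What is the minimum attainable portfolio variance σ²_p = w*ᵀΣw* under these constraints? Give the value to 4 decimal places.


0.0226

x=Σ⁻¹μ = [1.7359  4.8192  1.8430  0.1101]
y=Σ⁻¹𝟙 = [11.9100  28.1925  20.0817  6.2430]
a=μᵀx=1.259668  b=𝟙ᵀx=8.508209  c=𝟙ᵀy=66.427166  D=ac−b²=11.286580
λ₁=(c·0.164−b)/D = (66.427166·0.164−8.508209)/11.286580 = 0.211388
λ₂=(a−b·0.164)/D = (1.259668−8.508209·0.164)/11.286580 = -0.012021
w* = 0.211388·x + -0.012021·y:
  w_0 = 0.211388·1.7359 + -0.012021·11.9100 = 0.2238  (Visa)
  w_1 = 0.211388·4.8192 + -0.012021·28.1925 = 0.6798  (Tesla)
  w_2 = 0.211388·1.8430 + -0.012021·20.0817 = 0.1482  (GE)
  w_3 = 0.211388·0.1101 + -0.012021·6.2430 = -0.0518  (Starbucks)
Σw_i=1.0000  μᵀw=0.1640
σ²=wᵀΣw=λ₁·μ_p+λ₂ = 0.211388·0.164 + -0.012021 = 0.022646 ≈ 0.0226


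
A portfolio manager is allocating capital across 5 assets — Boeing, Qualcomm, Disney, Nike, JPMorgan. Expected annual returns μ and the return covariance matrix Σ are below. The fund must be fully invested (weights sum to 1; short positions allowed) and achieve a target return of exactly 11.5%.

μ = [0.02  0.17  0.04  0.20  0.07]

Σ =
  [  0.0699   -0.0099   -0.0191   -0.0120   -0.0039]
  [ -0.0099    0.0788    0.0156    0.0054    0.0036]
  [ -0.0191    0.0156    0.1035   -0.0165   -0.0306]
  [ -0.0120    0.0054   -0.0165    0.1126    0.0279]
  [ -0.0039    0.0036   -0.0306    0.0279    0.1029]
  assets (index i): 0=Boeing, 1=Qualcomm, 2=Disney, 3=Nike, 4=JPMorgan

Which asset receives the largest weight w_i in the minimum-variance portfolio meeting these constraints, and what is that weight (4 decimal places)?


u=Σ⁻¹μ = [1.0874  2.0195  0.6778  1.8046  0.3631]
v=Σ⁻¹𝟙 = [23.1448  10.8110  17.6945  10.2770  12.6926]
a=μᵀu=0.778517  b=𝟙ᵀu=5.952437  c=𝟙ᵀv=74.619869  D=ac−b²=22.661305
λ₁=(c·0.115−b)/D = (74.619869·0.115−5.952437)/22.661305 = 0.116006
λ₂=(a−b·0.115)/D = (0.778517−5.952437·0.115)/22.661305 = 0.004147
w* = 0.116006·u + 0.004147·v:
  w_0 = 0.116006·1.0874 + 0.004147·23.1448 = 0.2221  (Boeing)
  w_1 = 0.116006·2.0195 + 0.004147·10.8110 = 0.2791  (Qualcomm)
  w_2 = 0.116006·0.6778 + 0.004147·17.6945 = 0.1520  (Disney)
  w_3 = 0.116006·1.8046 + 0.004147·10.2770 = 0.2520  (Nike)
  w_4 = 0.116006·0.3631 + 0.004147·12.6926 = 0.0948  (JPMorgan)
Σw_i=1.0000  μᵀw=0.1150
σ²=wᵀΣw=λ₁·μ_p+λ₂ = 0.116006·0.115 + 0.004147 = 0.017488 ≈ 0.0175

Qualcomm (0.2791)


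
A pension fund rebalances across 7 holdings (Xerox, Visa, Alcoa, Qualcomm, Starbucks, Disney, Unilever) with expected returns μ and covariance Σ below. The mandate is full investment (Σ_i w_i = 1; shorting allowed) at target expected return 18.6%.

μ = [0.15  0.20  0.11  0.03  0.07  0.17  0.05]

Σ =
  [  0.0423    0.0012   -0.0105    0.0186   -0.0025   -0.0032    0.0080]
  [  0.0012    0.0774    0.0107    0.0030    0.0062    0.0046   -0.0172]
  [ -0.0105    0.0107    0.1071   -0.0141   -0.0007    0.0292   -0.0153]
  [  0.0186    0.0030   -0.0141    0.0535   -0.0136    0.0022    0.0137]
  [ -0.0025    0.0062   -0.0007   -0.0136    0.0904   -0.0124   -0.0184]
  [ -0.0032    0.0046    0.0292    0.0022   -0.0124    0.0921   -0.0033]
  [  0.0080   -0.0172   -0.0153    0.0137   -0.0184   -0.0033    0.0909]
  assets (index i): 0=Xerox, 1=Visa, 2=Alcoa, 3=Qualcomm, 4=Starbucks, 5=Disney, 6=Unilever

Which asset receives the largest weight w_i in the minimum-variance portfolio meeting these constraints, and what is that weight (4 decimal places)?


Xerox (0.5181)

x=Σ⁻¹μ = [4.0239  2.5305  0.7302  -0.9003  1.0826  1.8387  1.2192]
y=Σ⁻¹𝟙 = [18.5743  11.8642  11.5324  14.7576  17.5163  9.8058  15.2299]
a=μᵀx=1.612323  b=𝟙ᵀx=10.524881  c=𝟙ᵀy=99.280375  D=ac−b²=49.298928
λ₁=(c·0.186−b)/D = (99.280375·0.186−10.524881)/49.298928 = 0.161084
λ₂=(a−b·0.186)/D = (1.612323−10.524881·0.186)/49.298928 = -0.007004
w* = 0.161084·x + -0.007004·y:
  w_0 = 0.161084·4.0239 + -0.007004·18.5743 = 0.5181  (Xerox)
  w_1 = 0.161084·2.5305 + -0.007004·11.8642 = 0.3245  (Visa)
  w_2 = 0.161084·0.7302 + -0.007004·11.5324 = 0.0368  (Alcoa)
  w_3 = 0.161084·-0.9003 + -0.007004·14.7576 = -0.2484  (Qualcomm)
  w_4 = 0.161084·1.0826 + -0.007004·17.5163 = 0.0517  (Starbucks)
  w_5 = 0.161084·1.8387 + -0.007004·9.8058 = 0.2275  (Disney)
  w_6 = 0.161084·1.2192 + -0.007004·15.2299 = 0.0897  (Unilever)
Σw_i=1.0000  μᵀw=0.1860
σ²=wᵀΣw=λ₁·μ_p+λ₂ = 0.161084·0.186 + -0.007004 = 0.022957 ≈ 0.0230


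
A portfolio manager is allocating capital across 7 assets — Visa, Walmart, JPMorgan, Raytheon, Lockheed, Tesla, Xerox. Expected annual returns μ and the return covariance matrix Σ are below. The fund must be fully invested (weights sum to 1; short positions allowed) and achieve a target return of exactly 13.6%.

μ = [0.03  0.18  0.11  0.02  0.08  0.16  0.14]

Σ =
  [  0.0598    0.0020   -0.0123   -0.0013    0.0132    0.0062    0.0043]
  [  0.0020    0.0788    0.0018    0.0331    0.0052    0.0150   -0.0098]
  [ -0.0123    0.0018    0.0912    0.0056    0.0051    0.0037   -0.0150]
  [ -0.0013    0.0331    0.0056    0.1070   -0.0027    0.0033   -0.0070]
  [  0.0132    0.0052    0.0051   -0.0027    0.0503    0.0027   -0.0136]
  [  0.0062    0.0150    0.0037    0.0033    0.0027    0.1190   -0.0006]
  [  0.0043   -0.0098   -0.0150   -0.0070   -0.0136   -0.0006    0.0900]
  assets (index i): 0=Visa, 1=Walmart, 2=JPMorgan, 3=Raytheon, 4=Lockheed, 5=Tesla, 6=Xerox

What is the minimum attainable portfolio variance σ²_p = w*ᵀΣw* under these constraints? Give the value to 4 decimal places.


0.0155

p=Σ⁻¹μ = [0.0606  2.4361  1.4360  -0.4783  1.7172  0.9755  2.2860]
q=Σ⁻¹𝟙 = [13.4404  8.6962  13.6862  7.5263  18.8088  5.6325  17.1621]
a=μᵀp=1.202214  b=𝟙ᵀp=8.433123  c=𝟙ᵀq=84.952501  D=ac−b²=31.013515
λ₁=(c·0.136−b)/D = (84.952501·0.136−8.433123)/31.013515 = 0.100615
λ₂=(a−b·0.136)/D = (1.202214−8.433123·0.136)/31.013515 = 0.001783
w* = 0.100615·p + 0.001783·q:
  w_0 = 0.100615·0.0606 + 0.001783·13.4404 = 0.0301  (Visa)
  w_1 = 0.100615·2.4361 + 0.001783·8.6962 = 0.2606  (Walmart)
  w_2 = 0.100615·1.4360 + 0.001783·13.6862 = 0.1689  (JPMorgan)
  w_3 = 0.100615·-0.4783 + 0.001783·7.5263 = -0.0347  (Raytheon)
  w_4 = 0.100615·1.7172 + 0.001783·18.8088 = 0.2063  (Lockheed)
  w_5 = 0.100615·0.9755 + 0.001783·5.6325 = 0.1082  (Tesla)
  w_6 = 0.100615·2.2860 + 0.001783·17.1621 = 0.2606  (Xerox)
Σw_i=1.0000  μᵀw=0.1360
σ²=wᵀΣw=λ₁·μ_p+λ₂ = 0.100615·0.136 + 0.001783 = 0.015467 ≈ 0.0155


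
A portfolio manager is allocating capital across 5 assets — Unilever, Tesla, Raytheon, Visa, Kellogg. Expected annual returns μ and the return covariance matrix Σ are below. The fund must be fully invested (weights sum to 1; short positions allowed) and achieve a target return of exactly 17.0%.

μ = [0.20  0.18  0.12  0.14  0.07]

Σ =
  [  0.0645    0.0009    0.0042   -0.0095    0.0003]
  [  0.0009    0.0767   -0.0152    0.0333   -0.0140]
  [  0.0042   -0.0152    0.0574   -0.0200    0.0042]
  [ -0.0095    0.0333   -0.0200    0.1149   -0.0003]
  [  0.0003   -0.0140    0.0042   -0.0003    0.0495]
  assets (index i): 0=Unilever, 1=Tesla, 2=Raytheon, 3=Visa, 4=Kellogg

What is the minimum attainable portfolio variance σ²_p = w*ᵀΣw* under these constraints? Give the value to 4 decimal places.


p=Σ⁻¹μ = [3.0424  2.7148  2.8590  1.1859  1.9281]
q=Σ⁻¹𝟙 = [14.9806  17.7450  22.3708  8.7538  23.2849]
a=μᵀp=1.741214  b=𝟙ᵀp=11.730189  c=𝟙ᵀq=87.135115  D=ac−b²=14.123567
λ₁=(c·0.170−b)/D = (87.135115·0.170−11.730189)/14.123567 = 0.218272
λ₂=(a−b·0.170)/D = (1.741214−11.730189·0.170)/14.123567 = -0.017908
w* = 0.218272·p + -0.017908·q:
  w_0 = 0.218272·3.0424 + -0.017908·14.9806 = 0.3958  (Unilever)
  w_1 = 0.218272·2.7148 + -0.017908·17.7450 = 0.2748  (Tesla)
  w_2 = 0.218272·2.8590 + -0.017908·22.3708 = 0.2234  (Raytheon)
  w_3 = 0.218272·1.1859 + -0.017908·8.7538 = 0.1021  (Visa)
  w_4 = 0.218272·1.9281 + -0.017908·23.2849 = 0.0039  (Kellogg)
Σw_i=1.0000  μᵀw=0.1700
σ²=wᵀΣw=λ₁·μ_p+λ₂ = 0.218272·0.170 + -0.017908 = 0.019199 ≈ 0.0192

0.0192


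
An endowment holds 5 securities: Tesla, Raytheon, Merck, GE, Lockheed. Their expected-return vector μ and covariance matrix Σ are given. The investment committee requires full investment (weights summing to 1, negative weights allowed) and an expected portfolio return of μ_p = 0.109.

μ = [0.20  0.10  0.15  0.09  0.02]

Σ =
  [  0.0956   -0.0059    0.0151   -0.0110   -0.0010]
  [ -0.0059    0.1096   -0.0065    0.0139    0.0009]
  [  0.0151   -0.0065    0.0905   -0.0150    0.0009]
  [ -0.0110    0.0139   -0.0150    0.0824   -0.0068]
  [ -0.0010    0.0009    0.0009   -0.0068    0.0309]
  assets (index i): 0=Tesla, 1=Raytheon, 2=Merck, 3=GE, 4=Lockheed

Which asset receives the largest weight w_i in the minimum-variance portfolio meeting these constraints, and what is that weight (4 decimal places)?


p=Σ⁻¹μ = [2.0848  0.9108  1.6296  1.5954  0.9918]
q=Σ⁻¹𝟙 = [11.4063  7.9477  12.2635  17.5211  35.9987]
a=μᵀp=0.915904  b=𝟙ᵀp=7.212425  c=𝟙ᵀq=85.137278  D=ac−b²=25.958487
λ₁=(c·0.109−b)/D = (85.137278·0.109−7.212425)/25.958487 = 0.079648
λ₂=(a−b·0.109)/D = (0.915904−7.212425·0.109)/25.958487 = 0.004998
w* = 0.079648·p + 0.004998·q:
  w_0 = 0.079648·2.0848 + 0.004998·11.4063 = 0.2231  (Tesla)
  w_1 = 0.079648·0.9108 + 0.004998·7.9477 = 0.1123  (Raytheon)
  w_2 = 0.079648·1.6296 + 0.004998·12.2635 = 0.1911  (Merck)
  w_3 = 0.079648·1.5954 + 0.004998·17.5211 = 0.2146  (GE)
  w_4 = 0.079648·0.9918 + 0.004998·35.9987 = 0.2589  (Lockheed)
Σw_i=1.0000  μᵀw=0.1090
σ²=wᵀΣw=λ₁·μ_p+λ₂ = 0.079648·0.109 + 0.004998 = 0.013680 ≈ 0.0137

Lockheed (0.2589)


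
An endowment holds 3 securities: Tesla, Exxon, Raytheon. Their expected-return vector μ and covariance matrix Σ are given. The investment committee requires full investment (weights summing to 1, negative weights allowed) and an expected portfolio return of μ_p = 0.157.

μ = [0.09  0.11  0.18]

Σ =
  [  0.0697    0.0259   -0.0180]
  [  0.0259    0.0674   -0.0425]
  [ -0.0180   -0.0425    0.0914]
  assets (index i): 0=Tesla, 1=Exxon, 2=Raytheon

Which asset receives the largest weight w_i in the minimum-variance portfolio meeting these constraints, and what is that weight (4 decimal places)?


Raytheon (0.6351)

p=Σ⁻¹μ = [0.9073  3.7322  3.8835]
q=Σ⁻¹𝟙 = [11.0183  26.6980  25.5251]
a=μᵀp=1.191219  b=𝟙ᵀp=8.522935  c=𝟙ᵀq=63.241321  D=ac−b²=2.693850
λ₁=(c·0.157−b)/D = (63.241321·0.157−8.522935)/2.693850 = 0.521912
λ₂=(a−b·0.157)/D = (1.191219−8.522935·0.157)/2.693850 = -0.054525
w* = 0.521912·p + -0.054525·q:
  w_0 = 0.521912·0.9073 + -0.054525·11.0183 = -0.1272  (Tesla)
  w_1 = 0.521912·3.7322 + -0.054525·26.6980 = 0.4922  (Exxon)
  w_2 = 0.521912·3.8835 + -0.054525·25.5251 = 0.6351  (Raytheon)
Σw_i=1.0000  μᵀw=0.1570
σ²=wᵀΣw=λ₁·μ_p+λ₂ = 0.521912·0.157 + -0.054525 = 0.027415 ≈ 0.0274


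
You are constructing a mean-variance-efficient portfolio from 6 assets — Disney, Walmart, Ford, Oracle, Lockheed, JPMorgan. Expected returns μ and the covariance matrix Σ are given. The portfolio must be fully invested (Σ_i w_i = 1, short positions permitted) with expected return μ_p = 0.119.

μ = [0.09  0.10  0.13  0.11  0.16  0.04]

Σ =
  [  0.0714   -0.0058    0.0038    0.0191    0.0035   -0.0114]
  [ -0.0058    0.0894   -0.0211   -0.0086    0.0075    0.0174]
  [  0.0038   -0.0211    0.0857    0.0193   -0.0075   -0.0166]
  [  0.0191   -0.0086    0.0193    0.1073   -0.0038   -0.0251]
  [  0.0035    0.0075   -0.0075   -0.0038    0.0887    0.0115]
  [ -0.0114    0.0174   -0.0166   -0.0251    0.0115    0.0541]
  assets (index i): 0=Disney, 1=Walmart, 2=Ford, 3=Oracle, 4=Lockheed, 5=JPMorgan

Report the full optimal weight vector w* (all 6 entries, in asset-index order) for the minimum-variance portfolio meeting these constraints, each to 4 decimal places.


0.1208  0.1834  0.2610  0.1049  0.2594  0.0706

p=Σ⁻¹μ = [1.1305  1.3698  1.9795  0.9211  1.6931  1.2119]
q=Σ⁻¹𝟙 = [14.9201  11.4085  17.2092  10.9950  8.1983  26.5979]
a=μᵀp=0.916762  b=𝟙ᵀp=8.305950  c=𝟙ᵀq=89.329015  D=ac−b²=12.904611
λ₁=(c·0.119−b)/D = (89.329015·0.119−8.305950)/12.904611 = 0.180106
λ₂=(a−b·0.119)/D = (0.916762−8.305950·0.119)/12.904611 = -0.005552
w* = 0.180106·p + -0.005552·q:
  w_0 = 0.180106·1.1305 + -0.005552·14.9201 = 0.1208  (Disney)
  w_1 = 0.180106·1.3698 + -0.005552·11.4085 = 0.1834  (Walmart)
  w_2 = 0.180106·1.9795 + -0.005552·17.2092 = 0.2610  (Ford)
  w_3 = 0.180106·0.9211 + -0.005552·10.9950 = 0.1049  (Oracle)
  w_4 = 0.180106·1.6931 + -0.005552·8.1983 = 0.2594  (Lockheed)
  w_5 = 0.180106·1.2119 + -0.005552·26.5979 = 0.0706  (JPMorgan)
Σw_i=1.0000  μᵀw=0.1190
σ²=wᵀΣw=λ₁·μ_p+λ₂ = 0.180106·0.119 + -0.005552 = 0.015881 ≈ 0.0159


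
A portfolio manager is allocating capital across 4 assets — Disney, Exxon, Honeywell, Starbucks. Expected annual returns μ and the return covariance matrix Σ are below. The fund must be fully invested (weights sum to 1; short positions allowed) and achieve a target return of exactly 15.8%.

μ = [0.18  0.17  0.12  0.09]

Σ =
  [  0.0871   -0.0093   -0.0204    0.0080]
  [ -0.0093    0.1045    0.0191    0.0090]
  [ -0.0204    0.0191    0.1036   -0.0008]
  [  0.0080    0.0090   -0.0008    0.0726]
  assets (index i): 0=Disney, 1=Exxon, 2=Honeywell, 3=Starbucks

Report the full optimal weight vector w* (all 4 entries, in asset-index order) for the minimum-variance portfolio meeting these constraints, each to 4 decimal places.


g=Σ⁻¹μ = [2.4780  1.5286  1.3706  0.7922]
h=Σ⁻¹𝟙 = [13.8502  7.8042  11.0290  11.4020]
a=μᵀg=0.941675  b=𝟙ᵀg=6.169410  c=𝟙ᵀh=44.085396  D=ac−b²=3.452504
λ₁=(c·0.158−b)/D = (44.085396·0.158−6.169410)/3.452504 = 0.230581
λ₂=(a−b·0.158)/D = (0.941675−6.169410·0.158)/3.452504 = -0.009585
w* = 0.230581·g + -0.009585·h:
  w_0 = 0.230581·2.4780 + -0.009585·13.8502 = 0.4386  (Disney)
  w_1 = 0.230581·1.5286 + -0.009585·7.8042 = 0.2777  (Exxon)
  w_2 = 0.230581·1.3706 + -0.009585·11.0290 = 0.2103  (Honeywell)
  w_3 = 0.230581·0.7922 + -0.009585·11.4020 = 0.0734  (Starbucks)
Σw_i=1.0000  μᵀw=0.1580
σ²=wᵀΣw=λ₁·μ_p+λ₂ = 0.230581·0.158 + -0.009585 = 0.026847 ≈ 0.0268

0.4386  0.2777  0.2103  0.0734


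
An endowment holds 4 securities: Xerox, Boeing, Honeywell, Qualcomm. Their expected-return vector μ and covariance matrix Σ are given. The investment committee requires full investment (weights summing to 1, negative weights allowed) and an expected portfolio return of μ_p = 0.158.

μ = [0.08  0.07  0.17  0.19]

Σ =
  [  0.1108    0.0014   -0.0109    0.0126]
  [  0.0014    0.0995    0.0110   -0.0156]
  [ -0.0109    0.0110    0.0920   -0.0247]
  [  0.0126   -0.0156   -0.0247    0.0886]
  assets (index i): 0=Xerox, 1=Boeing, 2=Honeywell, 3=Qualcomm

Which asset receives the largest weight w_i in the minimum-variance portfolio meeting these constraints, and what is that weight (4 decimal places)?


Qualcomm (0.4171)

g=Σ⁻¹μ = [0.6339  0.8663  2.6070  2.9336]
h=Σ⁻¹𝟙 = [8.5212  10.8111  14.9191  16.1376]
a=μᵀg=1.111931  b=𝟙ᵀg=7.040857  c=𝟙ᵀh=50.388975  D=ac−b²=6.455395
λ₁=(c·0.158−b)/D = (50.388975·0.158−7.040857)/6.455395 = 0.142610
λ₂=(a−b·0.158)/D = (1.111931−7.040857·0.158)/6.455395 = -0.000081
w* = 0.142610·g + -0.000081·h:
  w_0 = 0.142610·0.6339 + -0.000081·8.5212 = 0.0897  (Xerox)
  w_1 = 0.142610·0.8663 + -0.000081·10.8111 = 0.1227  (Boeing)
  w_2 = 0.142610·2.6070 + -0.000081·14.9191 = 0.3706  (Honeywell)
  w_3 = 0.142610·2.9336 + -0.000081·16.1376 = 0.4171  (Qualcomm)
Σw_i=1.0000  μᵀw=0.1580
σ²=wᵀΣw=λ₁·μ_p+λ₂ = 0.142610·0.158 + -0.000081 = 0.022451 ≈ 0.0225


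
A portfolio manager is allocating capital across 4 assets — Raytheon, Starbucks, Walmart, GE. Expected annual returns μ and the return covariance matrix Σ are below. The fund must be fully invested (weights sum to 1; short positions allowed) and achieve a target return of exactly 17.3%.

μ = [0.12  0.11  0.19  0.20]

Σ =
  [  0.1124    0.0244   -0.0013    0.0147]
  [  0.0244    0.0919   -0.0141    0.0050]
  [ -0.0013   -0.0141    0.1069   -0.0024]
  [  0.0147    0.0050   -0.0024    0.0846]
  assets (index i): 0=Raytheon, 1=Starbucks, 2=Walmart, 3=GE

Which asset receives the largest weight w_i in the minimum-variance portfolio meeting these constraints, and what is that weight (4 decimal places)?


p=Σ⁻¹μ = [0.5263  1.2410  1.9981  2.2560]
q=Σ⁻¹𝟙 = [5.3436  10.5828  11.0529  10.5799]
a=μᵀp=1.030499  b=𝟙ᵀp=6.021384  c=𝟙ᵀq=37.559288  D=ac−b²=2.447756
λ₁=(c·0.173−b)/D = (37.559288·0.173−6.021384)/2.447756 = 0.194616
λ₂=(a−b·0.173)/D = (1.030499−6.021384·0.173)/2.447756 = -0.004576
w* = 0.194616·p + -0.004576·q:
  w_0 = 0.194616·0.5263 + -0.004576·5.3436 = 0.0780  (Raytheon)
  w_1 = 0.194616·1.2410 + -0.004576·10.5828 = 0.1931  (Starbucks)
  w_2 = 0.194616·1.9981 + -0.004576·11.0529 = 0.3383  (Walmart)
  w_3 = 0.194616·2.2560 + -0.004576·10.5799 = 0.3906  (GE)
Σw_i=1.0000  μᵀw=0.1730
σ²=wᵀΣw=λ₁·μ_p+λ₂ = 0.194616·0.173 + -0.004576 = 0.029093 ≈ 0.0291

GE (0.3906)


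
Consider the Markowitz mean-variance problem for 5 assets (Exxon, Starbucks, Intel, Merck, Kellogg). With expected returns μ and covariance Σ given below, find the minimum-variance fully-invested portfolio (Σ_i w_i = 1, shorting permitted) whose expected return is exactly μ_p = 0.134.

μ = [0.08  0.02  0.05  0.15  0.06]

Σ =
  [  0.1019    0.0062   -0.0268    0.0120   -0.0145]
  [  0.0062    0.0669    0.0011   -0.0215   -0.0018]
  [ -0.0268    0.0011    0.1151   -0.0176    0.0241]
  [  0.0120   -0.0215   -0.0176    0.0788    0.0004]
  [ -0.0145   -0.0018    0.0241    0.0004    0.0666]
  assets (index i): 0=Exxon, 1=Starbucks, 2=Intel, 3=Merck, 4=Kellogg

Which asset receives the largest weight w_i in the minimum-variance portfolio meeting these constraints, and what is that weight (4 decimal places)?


Merck (0.7765)

u=Σ⁻¹μ = [0.7861  0.9457  0.7785  2.2117  0.8026]
v=Σ⁻¹𝟙 = [11.2565  20.1651  11.0977  18.8863  13.8815]
a=μᵀu=0.500632  b=𝟙ᵀu=5.524541  c=𝟙ᵀv=75.287103  D=ac−b²=7.170616
λ₁=(c·0.134−b)/D = (75.287103·0.134−5.524541)/7.170616 = 0.636477
λ₂=(a−b·0.134)/D = (0.500632−5.524541·0.134)/7.170616 = -0.033422
w* = 0.636477·u + -0.033422·v:
  w_0 = 0.636477·0.7861 + -0.033422·11.2565 = 0.1241  (Exxon)
  w_1 = 0.636477·0.9457 + -0.033422·20.1651 = -0.0721  (Starbucks)
  w_2 = 0.636477·0.7785 + -0.033422·11.0977 = 0.1246  (Intel)
  w_3 = 0.636477·2.2117 + -0.033422·18.8863 = 0.7765  (Merck)
  w_4 = 0.636477·0.8026 + -0.033422·13.8815 = 0.0469  (Kellogg)
Σw_i=1.0000  μᵀw=0.1340
σ²=wᵀΣw=λ₁·μ_p+λ₂ = 0.636477·0.134 + -0.033422 = 0.051866 ≈ 0.0519


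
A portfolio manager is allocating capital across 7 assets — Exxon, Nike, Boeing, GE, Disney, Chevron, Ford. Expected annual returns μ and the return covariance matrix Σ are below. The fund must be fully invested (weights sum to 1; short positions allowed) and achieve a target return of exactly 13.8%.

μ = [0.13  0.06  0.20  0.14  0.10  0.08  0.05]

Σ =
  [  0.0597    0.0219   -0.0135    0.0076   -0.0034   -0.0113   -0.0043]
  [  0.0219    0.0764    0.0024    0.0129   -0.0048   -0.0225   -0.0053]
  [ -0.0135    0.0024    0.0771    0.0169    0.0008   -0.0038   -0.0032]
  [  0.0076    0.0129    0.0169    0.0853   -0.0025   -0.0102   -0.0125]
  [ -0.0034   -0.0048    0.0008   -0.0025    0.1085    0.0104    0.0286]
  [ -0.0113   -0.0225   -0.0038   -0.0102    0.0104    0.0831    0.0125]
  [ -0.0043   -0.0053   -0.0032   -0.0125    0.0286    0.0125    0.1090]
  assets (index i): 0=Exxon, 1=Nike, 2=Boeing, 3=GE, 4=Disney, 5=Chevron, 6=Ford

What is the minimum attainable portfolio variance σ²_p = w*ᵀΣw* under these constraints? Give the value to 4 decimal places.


0.0140

p=Σ⁻¹μ = [3.0168  0.1808  2.9772  1.0208  0.7705  1.5246  0.4140]
q=Σ⁻¹𝟙 = [19.0078  11.8357  15.1528  8.7296  6.5813  17.5290  8.2086]
a=μᵀp=1.361108  b=𝟙ᵀp=9.904749  c=𝟙ᵀq=87.044856  D=ac−b²=20.373375
λ₁=(c·0.138−b)/D = (87.044856·0.138−9.904749)/20.373375 = 0.103441
λ₂=(a−b·0.138)/D = (1.361108−9.904749·0.138)/20.373375 = -0.000282
w* = 0.103441·p + -0.000282·q:
  w_0 = 0.103441·3.0168 + -0.000282·19.0078 = 0.3067  (Exxon)
  w_1 = 0.103441·0.1808 + -0.000282·11.8357 = 0.0154  (Nike)
  w_2 = 0.103441·2.9772 + -0.000282·15.1528 = 0.3037  (Boeing)
  w_3 = 0.103441·1.0208 + -0.000282·8.7296 = 0.1031  (GE)
  w_4 = 0.103441·0.7705 + -0.000282·6.5813 = 0.0778  (Disney)
  w_5 = 0.103441·1.5246 + -0.000282·17.5290 = 0.1528  (Chevron)
  w_6 = 0.103441·0.4140 + -0.000282·8.2086 = 0.0405  (Ford)
Σw_i=1.0000  μᵀw=0.1380
σ²=wᵀΣw=λ₁·μ_p+λ₂ = 0.103441·0.138 + -0.000282 = 0.013993 ≈ 0.0140


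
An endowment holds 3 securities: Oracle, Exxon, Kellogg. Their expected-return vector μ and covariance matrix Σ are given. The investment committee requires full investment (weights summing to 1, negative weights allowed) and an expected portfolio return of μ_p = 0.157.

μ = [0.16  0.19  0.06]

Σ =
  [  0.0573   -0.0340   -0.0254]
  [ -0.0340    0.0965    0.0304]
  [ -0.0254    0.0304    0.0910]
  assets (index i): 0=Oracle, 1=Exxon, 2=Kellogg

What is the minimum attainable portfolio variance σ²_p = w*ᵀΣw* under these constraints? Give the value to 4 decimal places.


0.0157

x=Σ⁻¹μ = [5.3191  3.5401  0.9614]
y=Σ⁻¹𝟙 = [34.5882  17.9333  14.6524]
a=μᵀx=1.581361  b=𝟙ᵀx=9.820587  c=𝟙ᵀy=67.173912  D=ac−b²=9.782285
λ₁=(c·0.157−b)/D = (67.173912·0.157−9.820587)/9.782285 = 0.074187
λ₂=(a−b·0.157)/D = (1.581361−9.820587·0.157)/9.782285 = 0.004041
w* = 0.074187·x + 0.004041·y:
  w_0 = 0.074187·5.3191 + 0.004041·34.5882 = 0.5344  (Oracle)
  w_1 = 0.074187·3.5401 + 0.004041·17.9333 = 0.3351  (Exxon)
  w_2 = 0.074187·0.9614 + 0.004041·14.6524 = 0.1305  (Kellogg)
Σw_i=1.0000  μᵀw=0.1570
σ²=wᵀΣw=λ₁·μ_p+λ₂ = 0.074187·0.157 + 0.004041 = 0.015688 ≈ 0.0157
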